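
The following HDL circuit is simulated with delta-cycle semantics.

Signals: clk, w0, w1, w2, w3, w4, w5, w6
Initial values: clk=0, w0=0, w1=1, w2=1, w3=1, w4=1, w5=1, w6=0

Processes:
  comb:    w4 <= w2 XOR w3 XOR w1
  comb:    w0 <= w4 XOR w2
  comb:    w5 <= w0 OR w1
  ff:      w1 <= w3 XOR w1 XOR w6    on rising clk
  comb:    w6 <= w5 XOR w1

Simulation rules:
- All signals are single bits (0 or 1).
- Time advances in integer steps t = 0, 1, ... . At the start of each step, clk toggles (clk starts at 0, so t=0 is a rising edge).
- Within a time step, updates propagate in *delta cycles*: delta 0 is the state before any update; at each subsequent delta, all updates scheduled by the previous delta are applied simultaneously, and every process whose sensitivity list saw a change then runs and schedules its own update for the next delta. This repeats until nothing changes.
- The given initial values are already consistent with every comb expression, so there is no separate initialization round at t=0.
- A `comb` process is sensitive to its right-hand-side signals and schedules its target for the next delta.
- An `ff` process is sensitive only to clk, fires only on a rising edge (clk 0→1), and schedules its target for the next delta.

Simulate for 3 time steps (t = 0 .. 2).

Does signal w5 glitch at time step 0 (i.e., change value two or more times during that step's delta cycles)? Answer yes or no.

yes

[bits: w6,w1,w0,w4,w5,w2,w3,clk]
t=0: Δ0=01011110 Δ1=01011111 Δ2=00011111 Δ3=10000111 Δ4=00100111 Δ5=00101111 Δ6=10101111 | 6Δ
t=1: Δ0=10101111 Δ1=10101110 | 1Δ
t=2: Δ0=10101110 Δ1=10101111 | 1Δ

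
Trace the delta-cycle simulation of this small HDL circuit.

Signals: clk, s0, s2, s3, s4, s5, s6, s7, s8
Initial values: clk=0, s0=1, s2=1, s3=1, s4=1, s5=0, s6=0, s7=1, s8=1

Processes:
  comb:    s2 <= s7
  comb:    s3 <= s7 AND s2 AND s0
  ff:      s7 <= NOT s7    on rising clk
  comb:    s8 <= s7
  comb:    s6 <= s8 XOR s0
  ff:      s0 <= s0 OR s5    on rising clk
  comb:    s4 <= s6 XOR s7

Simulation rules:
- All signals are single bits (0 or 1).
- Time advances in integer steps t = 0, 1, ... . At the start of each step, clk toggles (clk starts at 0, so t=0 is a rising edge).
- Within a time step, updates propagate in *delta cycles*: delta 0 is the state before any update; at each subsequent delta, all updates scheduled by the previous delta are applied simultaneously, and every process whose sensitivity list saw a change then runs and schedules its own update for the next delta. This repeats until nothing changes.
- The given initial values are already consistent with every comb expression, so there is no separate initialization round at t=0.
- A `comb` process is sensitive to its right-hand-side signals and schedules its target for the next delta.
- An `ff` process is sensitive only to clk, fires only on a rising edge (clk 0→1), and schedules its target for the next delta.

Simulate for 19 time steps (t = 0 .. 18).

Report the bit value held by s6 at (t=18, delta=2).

t=0 Δ0: s7=1 s6=0 s3=1 s2=1 s4=1 s8=1 s5=0 s0=1 clk=0
  Δ1: clk:0→1
  Δ2: s7:1→0
  Δ3: s3:1→0, s2:1→0, s4:1→0, s8:1→0
  Δ4: s6:0→1
  Δ5: s4:0→1
  (5Δ to stable)
t=1 Δ0: s7=0 s6=1 s3=0 s2=0 s4=1 s8=0 s5=0 s0=1 clk=1
  Δ1: clk:1→0
  (1Δ to stable)
t=2 Δ0: s7=0 s6=1 s3=0 s2=0 s4=1 s8=0 s5=0 s0=1 clk=0
  Δ1: clk:0→1
  Δ2: s7:0→1
  Δ3: s2:0→1, s4:1→0, s8:0→1
  Δ4: s6:1→0, s3:0→1
  Δ5: s4:0→1
  (5Δ to stable)
t=3 Δ0: s7=1 s6=0 s3=1 s2=1 s4=1 s8=1 s5=0 s0=1 clk=1
  Δ1: clk:1→0
  (1Δ to stable)
t=4 Δ0: s7=1 s6=0 s3=1 s2=1 s4=1 s8=1 s5=0 s0=1 clk=0
  Δ1: clk:0→1
  Δ2: s7:1→0
  Δ3: s3:1→0, s2:1→0, s4:1→0, s8:1→0
  Δ4: s6:0→1
  Δ5: s4:0→1
  (5Δ to stable)
t=5 Δ0: s7=0 s6=1 s3=0 s2=0 s4=1 s8=0 s5=0 s0=1 clk=1
  Δ1: clk:1→0
  (1Δ to stable)
t=6 Δ0: s7=0 s6=1 s3=0 s2=0 s4=1 s8=0 s5=0 s0=1 clk=0
  Δ1: clk:0→1
  Δ2: s7:0→1
  Δ3: s2:0→1, s4:1→0, s8:0→1
  Δ4: s6:1→0, s3:0→1
  Δ5: s4:0→1
  (5Δ to stable)
t=7 Δ0: s7=1 s6=0 s3=1 s2=1 s4=1 s8=1 s5=0 s0=1 clk=1
  Δ1: clk:1→0
  (1Δ to stable)
t=8 Δ0: s7=1 s6=0 s3=1 s2=1 s4=1 s8=1 s5=0 s0=1 clk=0
  Δ1: clk:0→1
  Δ2: s7:1→0
  Δ3: s3:1→0, s2:1→0, s4:1→0, s8:1→0
  Δ4: s6:0→1
  Δ5: s4:0→1
  (5Δ to stable)
t=9 Δ0: s7=0 s6=1 s3=0 s2=0 s4=1 s8=0 s5=0 s0=1 clk=1
  Δ1: clk:1→0
  (1Δ to stable)
t=10 Δ0: s7=0 s6=1 s3=0 s2=0 s4=1 s8=0 s5=0 s0=1 clk=0
  Δ1: clk:0→1
  Δ2: s7:0→1
  Δ3: s2:0→1, s4:1→0, s8:0→1
  Δ4: s6:1→0, s3:0→1
  Δ5: s4:0→1
  (5Δ to stable)
t=11 Δ0: s7=1 s6=0 s3=1 s2=1 s4=1 s8=1 s5=0 s0=1 clk=1
  Δ1: clk:1→0
  (1Δ to stable)
t=12 Δ0: s7=1 s6=0 s3=1 s2=1 s4=1 s8=1 s5=0 s0=1 clk=0
  Δ1: clk:0→1
  Δ2: s7:1→0
  Δ3: s3:1→0, s2:1→0, s4:1→0, s8:1→0
  Δ4: s6:0→1
  Δ5: s4:0→1
  (5Δ to stable)
t=13 Δ0: s7=0 s6=1 s3=0 s2=0 s4=1 s8=0 s5=0 s0=1 clk=1
  Δ1: clk:1→0
  (1Δ to stable)
t=14 Δ0: s7=0 s6=1 s3=0 s2=0 s4=1 s8=0 s5=0 s0=1 clk=0
  Δ1: clk:0→1
  Δ2: s7:0→1
  Δ3: s2:0→1, s4:1→0, s8:0→1
  Δ4: s6:1→0, s3:0→1
  Δ5: s4:0→1
  (5Δ to stable)
t=15 Δ0: s7=1 s6=0 s3=1 s2=1 s4=1 s8=1 s5=0 s0=1 clk=1
  Δ1: clk:1→0
  (1Δ to stable)
t=16 Δ0: s7=1 s6=0 s3=1 s2=1 s4=1 s8=1 s5=0 s0=1 clk=0
  Δ1: clk:0→1
  Δ2: s7:1→0
  Δ3: s3:1→0, s2:1→0, s4:1→0, s8:1→0
  Δ4: s6:0→1
  Δ5: s4:0→1
  (5Δ to stable)
t=17 Δ0: s7=0 s6=1 s3=0 s2=0 s4=1 s8=0 s5=0 s0=1 clk=1
  Δ1: clk:1→0
  (1Δ to stable)
t=18 Δ0: s7=0 s6=1 s3=0 s2=0 s4=1 s8=0 s5=0 s0=1 clk=0
  Δ1: clk:0→1
  Δ2: s7:0→1
  Δ3: s2:0→1, s4:1→0, s8:0→1
  Δ4: s6:1→0, s3:0→1
  Δ5: s4:0→1
  (5Δ to stable)

1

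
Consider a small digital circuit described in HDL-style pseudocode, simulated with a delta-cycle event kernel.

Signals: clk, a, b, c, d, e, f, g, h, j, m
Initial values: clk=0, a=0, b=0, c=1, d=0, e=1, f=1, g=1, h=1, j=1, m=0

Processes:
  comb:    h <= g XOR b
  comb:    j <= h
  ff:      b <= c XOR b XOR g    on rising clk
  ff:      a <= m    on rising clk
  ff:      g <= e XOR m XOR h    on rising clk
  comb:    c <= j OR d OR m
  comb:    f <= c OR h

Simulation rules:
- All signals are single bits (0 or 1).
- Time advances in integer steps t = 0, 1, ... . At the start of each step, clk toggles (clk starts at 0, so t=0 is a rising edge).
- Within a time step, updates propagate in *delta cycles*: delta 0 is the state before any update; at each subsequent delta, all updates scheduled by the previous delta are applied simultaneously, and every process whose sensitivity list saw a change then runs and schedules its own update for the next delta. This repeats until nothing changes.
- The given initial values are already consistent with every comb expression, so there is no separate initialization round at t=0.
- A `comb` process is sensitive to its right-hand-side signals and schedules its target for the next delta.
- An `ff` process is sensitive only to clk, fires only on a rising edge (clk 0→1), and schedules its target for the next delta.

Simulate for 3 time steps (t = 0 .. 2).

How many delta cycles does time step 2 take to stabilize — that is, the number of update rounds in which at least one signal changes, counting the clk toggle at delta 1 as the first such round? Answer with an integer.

t=0 Δ0: clk=0 f=1 c=1 g=1 b=0 d=0 e=1 a=0 m=0 h=1 j=1
  Δ1: clk:0→1
  Δ2: g:1→0
  Δ3: h:1→0
  Δ4: j:1→0
  Δ5: c:1→0
  Δ6: f:1→0
  (6Δ to stable)
t=1 Δ0: clk=1 f=0 c=0 g=0 b=0 d=0 e=1 a=0 m=0 h=0 j=0
  Δ1: clk:1→0
  (1Δ to stable)
t=2 Δ0: clk=0 f=0 c=0 g=0 b=0 d=0 e=1 a=0 m=0 h=0 j=0
  Δ1: clk:0→1
  Δ2: g:0→1
  Δ3: h:0→1
  Δ4: f:0→1, j:0→1
  Δ5: c:0→1
  (5Δ to stable)

5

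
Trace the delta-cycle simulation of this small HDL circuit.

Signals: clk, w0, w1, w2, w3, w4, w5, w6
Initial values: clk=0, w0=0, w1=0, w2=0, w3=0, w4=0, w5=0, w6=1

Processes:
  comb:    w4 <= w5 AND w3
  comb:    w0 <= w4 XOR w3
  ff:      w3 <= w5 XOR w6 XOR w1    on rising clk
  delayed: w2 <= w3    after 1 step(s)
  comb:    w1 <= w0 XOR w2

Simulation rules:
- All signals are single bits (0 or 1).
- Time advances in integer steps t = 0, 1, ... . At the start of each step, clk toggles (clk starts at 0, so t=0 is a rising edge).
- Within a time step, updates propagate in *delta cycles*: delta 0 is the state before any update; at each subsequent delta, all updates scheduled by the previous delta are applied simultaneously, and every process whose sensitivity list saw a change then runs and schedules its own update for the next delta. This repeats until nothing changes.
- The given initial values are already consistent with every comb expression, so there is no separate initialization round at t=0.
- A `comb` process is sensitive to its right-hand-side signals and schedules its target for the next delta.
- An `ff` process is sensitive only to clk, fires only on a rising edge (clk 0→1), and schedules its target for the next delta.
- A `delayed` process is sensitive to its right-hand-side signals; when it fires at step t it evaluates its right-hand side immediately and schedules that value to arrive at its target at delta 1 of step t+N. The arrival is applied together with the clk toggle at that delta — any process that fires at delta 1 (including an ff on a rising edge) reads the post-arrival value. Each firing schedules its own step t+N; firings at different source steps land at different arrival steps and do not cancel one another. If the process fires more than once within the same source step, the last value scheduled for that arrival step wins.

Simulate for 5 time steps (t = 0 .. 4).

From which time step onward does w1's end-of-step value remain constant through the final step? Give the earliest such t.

1

t0.Δ0 w0=0 w2=0 w4=0 w6=1 w1=0 w3=0 clk=0 w5=0
t0.Δ1 w0=0 w2=0 w4=0 w6=1 w1=0 w3=0 clk=1 w5=0
t0.Δ2 w0=0 w2=0 w4=0 w6=1 w1=0 w3=1 clk=1 w5=0
t0.Δ3 w0=1 w2=0 w4=0 w6=1 w1=0 w3=1 clk=1 w5=0
t0.Δ4 w0=1 w2=0 w4=0 w6=1 w1=1 w3=1 clk=1 w5=0
t1.Δ0 w0=1 w2=0 w4=0 w6=1 w1=1 w3=1 clk=1 w5=0
t1.Δ1 w0=1 w2=1 w4=0 w6=1 w1=1 w3=1 clk=0 w5=0
t1.Δ2 w0=1 w2=1 w4=0 w6=1 w1=0 w3=1 clk=0 w5=0
t2.Δ0 w0=1 w2=1 w4=0 w6=1 w1=0 w3=1 clk=0 w5=0
t2.Δ1 w0=1 w2=1 w4=0 w6=1 w1=0 w3=1 clk=1 w5=0
t3.Δ0 w0=1 w2=1 w4=0 w6=1 w1=0 w3=1 clk=1 w5=0
t3.Δ1 w0=1 w2=1 w4=0 w6=1 w1=0 w3=1 clk=0 w5=0
t4.Δ0 w0=1 w2=1 w4=0 w6=1 w1=0 w3=1 clk=0 w5=0
t4.Δ1 w0=1 w2=1 w4=0 w6=1 w1=0 w3=1 clk=1 w5=0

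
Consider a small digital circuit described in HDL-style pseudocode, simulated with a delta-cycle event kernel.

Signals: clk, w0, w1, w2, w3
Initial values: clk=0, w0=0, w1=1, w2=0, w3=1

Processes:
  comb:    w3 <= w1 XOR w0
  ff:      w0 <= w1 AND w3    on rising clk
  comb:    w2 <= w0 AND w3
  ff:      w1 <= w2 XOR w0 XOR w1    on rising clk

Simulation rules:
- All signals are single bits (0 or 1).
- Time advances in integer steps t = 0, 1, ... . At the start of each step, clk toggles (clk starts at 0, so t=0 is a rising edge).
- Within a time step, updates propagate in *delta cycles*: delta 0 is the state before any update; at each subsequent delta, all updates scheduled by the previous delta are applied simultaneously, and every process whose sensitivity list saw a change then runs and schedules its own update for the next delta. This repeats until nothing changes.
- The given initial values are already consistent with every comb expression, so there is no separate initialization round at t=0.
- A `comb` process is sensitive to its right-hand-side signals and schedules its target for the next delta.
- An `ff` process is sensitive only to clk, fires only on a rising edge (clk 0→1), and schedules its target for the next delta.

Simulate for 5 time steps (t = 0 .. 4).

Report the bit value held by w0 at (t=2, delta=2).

0

t0.Δ0 clk=0 w2=0 w1=1 w3=1 w0=0
t0.Δ1 clk=1 w2=0 w1=1 w3=1 w0=0
t0.Δ2 clk=1 w2=0 w1=1 w3=1 w0=1
t0.Δ3 clk=1 w2=1 w1=1 w3=0 w0=1
t0.Δ4 clk=1 w2=0 w1=1 w3=0 w0=1
t1.Δ0 clk=1 w2=0 w1=1 w3=0 w0=1
t1.Δ1 clk=0 w2=0 w1=1 w3=0 w0=1
t2.Δ0 clk=0 w2=0 w1=1 w3=0 w0=1
t2.Δ1 clk=1 w2=0 w1=1 w3=0 w0=1
t2.Δ2 clk=1 w2=0 w1=0 w3=0 w0=0
t3.Δ0 clk=1 w2=0 w1=0 w3=0 w0=0
t3.Δ1 clk=0 w2=0 w1=0 w3=0 w0=0
t4.Δ0 clk=0 w2=0 w1=0 w3=0 w0=0
t4.Δ1 clk=1 w2=0 w1=0 w3=0 w0=0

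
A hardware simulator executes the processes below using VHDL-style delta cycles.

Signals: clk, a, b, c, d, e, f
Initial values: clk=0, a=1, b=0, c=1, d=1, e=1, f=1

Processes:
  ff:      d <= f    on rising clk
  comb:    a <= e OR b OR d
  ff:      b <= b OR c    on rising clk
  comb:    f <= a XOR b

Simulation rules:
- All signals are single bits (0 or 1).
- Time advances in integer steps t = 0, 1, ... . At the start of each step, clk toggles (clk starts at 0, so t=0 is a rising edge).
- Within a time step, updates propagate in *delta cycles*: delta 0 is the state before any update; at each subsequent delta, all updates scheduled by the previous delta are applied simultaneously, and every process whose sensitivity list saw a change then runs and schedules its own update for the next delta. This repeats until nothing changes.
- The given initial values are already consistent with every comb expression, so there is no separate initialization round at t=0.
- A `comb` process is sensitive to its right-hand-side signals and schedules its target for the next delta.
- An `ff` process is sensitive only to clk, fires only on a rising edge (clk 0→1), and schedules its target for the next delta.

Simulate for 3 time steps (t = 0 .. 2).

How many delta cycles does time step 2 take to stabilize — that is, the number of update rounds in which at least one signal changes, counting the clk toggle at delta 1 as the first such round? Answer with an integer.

[bits: a,clk,c,b,f,d,e]
t=0: Δ0=1010111 Δ1=1110111 Δ2=1111111 Δ3=1111011 | 3Δ
t=1: Δ0=1111011 Δ1=1011011 | 1Δ
t=2: Δ0=1011011 Δ1=1111011 Δ2=1111001 | 2Δ

2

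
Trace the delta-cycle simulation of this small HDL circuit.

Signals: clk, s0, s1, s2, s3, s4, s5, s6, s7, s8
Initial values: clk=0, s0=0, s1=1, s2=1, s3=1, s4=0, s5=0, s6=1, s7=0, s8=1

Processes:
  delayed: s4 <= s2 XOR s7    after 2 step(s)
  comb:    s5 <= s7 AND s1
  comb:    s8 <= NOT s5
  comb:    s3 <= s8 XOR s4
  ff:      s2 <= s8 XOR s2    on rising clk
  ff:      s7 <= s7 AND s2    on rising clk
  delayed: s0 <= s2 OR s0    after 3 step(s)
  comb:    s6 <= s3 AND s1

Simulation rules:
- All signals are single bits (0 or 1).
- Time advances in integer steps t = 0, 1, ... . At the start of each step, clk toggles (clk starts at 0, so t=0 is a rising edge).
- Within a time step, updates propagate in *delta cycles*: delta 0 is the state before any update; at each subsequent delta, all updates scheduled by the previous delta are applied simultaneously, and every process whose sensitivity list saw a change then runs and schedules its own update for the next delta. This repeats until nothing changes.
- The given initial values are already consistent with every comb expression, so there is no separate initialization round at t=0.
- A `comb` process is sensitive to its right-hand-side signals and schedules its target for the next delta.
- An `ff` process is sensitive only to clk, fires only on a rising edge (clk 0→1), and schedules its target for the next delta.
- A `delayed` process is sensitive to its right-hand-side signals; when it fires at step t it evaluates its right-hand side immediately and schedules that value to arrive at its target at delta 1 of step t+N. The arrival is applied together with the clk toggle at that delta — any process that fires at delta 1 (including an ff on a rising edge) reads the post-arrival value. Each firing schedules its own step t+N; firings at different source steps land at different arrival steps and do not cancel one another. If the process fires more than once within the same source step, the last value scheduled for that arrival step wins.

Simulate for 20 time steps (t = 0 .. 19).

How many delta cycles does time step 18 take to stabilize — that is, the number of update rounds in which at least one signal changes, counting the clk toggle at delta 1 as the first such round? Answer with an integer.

t0.Δ0 s8=1 s7=0 s5=0 s2=1 s3=1 s1=1 clk=0 s0=0 s4=0 s6=1
t0.Δ1 s8=1 s7=0 s5=0 s2=1 s3=1 s1=1 clk=1 s0=0 s4=0 s6=1
t0.Δ2 s8=1 s7=0 s5=0 s2=0 s3=1 s1=1 clk=1 s0=0 s4=0 s6=1
t1.Δ0 s8=1 s7=0 s5=0 s2=0 s3=1 s1=1 clk=1 s0=0 s4=0 s6=1
t1.Δ1 s8=1 s7=0 s5=0 s2=0 s3=1 s1=1 clk=0 s0=0 s4=0 s6=1
t2.Δ0 s8=1 s7=0 s5=0 s2=0 s3=1 s1=1 clk=0 s0=0 s4=0 s6=1
t2.Δ1 s8=1 s7=0 s5=0 s2=0 s3=1 s1=1 clk=1 s0=0 s4=0 s6=1
t2.Δ2 s8=1 s7=0 s5=0 s2=1 s3=1 s1=1 clk=1 s0=0 s4=0 s6=1
t3.Δ0 s8=1 s7=0 s5=0 s2=1 s3=1 s1=1 clk=1 s0=0 s4=0 s6=1
t3.Δ1 s8=1 s7=0 s5=0 s2=1 s3=1 s1=1 clk=0 s0=0 s4=0 s6=1
t4.Δ0 s8=1 s7=0 s5=0 s2=1 s3=1 s1=1 clk=0 s0=0 s4=0 s6=1
t4.Δ1 s8=1 s7=0 s5=0 s2=1 s3=1 s1=1 clk=1 s0=0 s4=1 s6=1
t4.Δ2 s8=1 s7=0 s5=0 s2=0 s3=0 s1=1 clk=1 s0=0 s4=1 s6=1
t4.Δ3 s8=1 s7=0 s5=0 s2=0 s3=0 s1=1 clk=1 s0=0 s4=1 s6=0
t5.Δ0 s8=1 s7=0 s5=0 s2=0 s3=0 s1=1 clk=1 s0=0 s4=1 s6=0
t5.Δ1 s8=1 s7=0 s5=0 s2=0 s3=0 s1=1 clk=0 s0=1 s4=1 s6=0
t6.Δ0 s8=1 s7=0 s5=0 s2=0 s3=0 s1=1 clk=0 s0=1 s4=1 s6=0
t6.Δ1 s8=1 s7=0 s5=0 s2=0 s3=0 s1=1 clk=1 s0=1 s4=0 s6=0
t6.Δ2 s8=1 s7=0 s5=0 s2=1 s3=1 s1=1 clk=1 s0=1 s4=0 s6=0
t6.Δ3 s8=1 s7=0 s5=0 s2=1 s3=1 s1=1 clk=1 s0=1 s4=0 s6=1
t7.Δ0 s8=1 s7=0 s5=0 s2=1 s3=1 s1=1 clk=1 s0=1 s4=0 s6=1
t7.Δ1 s8=1 s7=0 s5=0 s2=1 s3=1 s1=1 clk=0 s0=0 s4=0 s6=1
t8.Δ0 s8=1 s7=0 s5=0 s2=1 s3=1 s1=1 clk=0 s0=0 s4=0 s6=1
t8.Δ1 s8=1 s7=0 s5=0 s2=1 s3=1 s1=1 clk=1 s0=1 s4=1 s6=1
t8.Δ2 s8=1 s7=0 s5=0 s2=0 s3=0 s1=1 clk=1 s0=1 s4=1 s6=1
t8.Δ3 s8=1 s7=0 s5=0 s2=0 s3=0 s1=1 clk=1 s0=1 s4=1 s6=0
t9.Δ0 s8=1 s7=0 s5=0 s2=0 s3=0 s1=1 clk=1 s0=1 s4=1 s6=0
t9.Δ1 s8=1 s7=0 s5=0 s2=0 s3=0 s1=1 clk=0 s0=1 s4=1 s6=0
t10.Δ0 s8=1 s7=0 s5=0 s2=0 s3=0 s1=1 clk=0 s0=1 s4=1 s6=0
t10.Δ1 s8=1 s7=0 s5=0 s2=0 s3=0 s1=1 clk=1 s0=1 s4=0 s6=0
t10.Δ2 s8=1 s7=0 s5=0 s2=1 s3=1 s1=1 clk=1 s0=1 s4=0 s6=0
t10.Δ3 s8=1 s7=0 s5=0 s2=1 s3=1 s1=1 clk=1 s0=1 s4=0 s6=1
t11.Δ0 s8=1 s7=0 s5=0 s2=1 s3=1 s1=1 clk=1 s0=1 s4=0 s6=1
t11.Δ1 s8=1 s7=0 s5=0 s2=1 s3=1 s1=1 clk=0 s0=1 s4=0 s6=1
t12.Δ0 s8=1 s7=0 s5=0 s2=1 s3=1 s1=1 clk=0 s0=1 s4=0 s6=1
t12.Δ1 s8=1 s7=0 s5=0 s2=1 s3=1 s1=1 clk=1 s0=1 s4=1 s6=1
t12.Δ2 s8=1 s7=0 s5=0 s2=0 s3=0 s1=1 clk=1 s0=1 s4=1 s6=1
t12.Δ3 s8=1 s7=0 s5=0 s2=0 s3=0 s1=1 clk=1 s0=1 s4=1 s6=0
t13.Δ0 s8=1 s7=0 s5=0 s2=0 s3=0 s1=1 clk=1 s0=1 s4=1 s6=0
t13.Δ1 s8=1 s7=0 s5=0 s2=0 s3=0 s1=1 clk=0 s0=1 s4=1 s6=0
t14.Δ0 s8=1 s7=0 s5=0 s2=0 s3=0 s1=1 clk=0 s0=1 s4=1 s6=0
t14.Δ1 s8=1 s7=0 s5=0 s2=0 s3=0 s1=1 clk=1 s0=1 s4=0 s6=0
t14.Δ2 s8=1 s7=0 s5=0 s2=1 s3=1 s1=1 clk=1 s0=1 s4=0 s6=0
t14.Δ3 s8=1 s7=0 s5=0 s2=1 s3=1 s1=1 clk=1 s0=1 s4=0 s6=1
t15.Δ0 s8=1 s7=0 s5=0 s2=1 s3=1 s1=1 clk=1 s0=1 s4=0 s6=1
t15.Δ1 s8=1 s7=0 s5=0 s2=1 s3=1 s1=1 clk=0 s0=1 s4=0 s6=1
t16.Δ0 s8=1 s7=0 s5=0 s2=1 s3=1 s1=1 clk=0 s0=1 s4=0 s6=1
t16.Δ1 s8=1 s7=0 s5=0 s2=1 s3=1 s1=1 clk=1 s0=1 s4=1 s6=1
t16.Δ2 s8=1 s7=0 s5=0 s2=0 s3=0 s1=1 clk=1 s0=1 s4=1 s6=1
t16.Δ3 s8=1 s7=0 s5=0 s2=0 s3=0 s1=1 clk=1 s0=1 s4=1 s6=0
t17.Δ0 s8=1 s7=0 s5=0 s2=0 s3=0 s1=1 clk=1 s0=1 s4=1 s6=0
t17.Δ1 s8=1 s7=0 s5=0 s2=0 s3=0 s1=1 clk=0 s0=1 s4=1 s6=0
t18.Δ0 s8=1 s7=0 s5=0 s2=0 s3=0 s1=1 clk=0 s0=1 s4=1 s6=0
t18.Δ1 s8=1 s7=0 s5=0 s2=0 s3=0 s1=1 clk=1 s0=1 s4=0 s6=0
t18.Δ2 s8=1 s7=0 s5=0 s2=1 s3=1 s1=1 clk=1 s0=1 s4=0 s6=0
t18.Δ3 s8=1 s7=0 s5=0 s2=1 s3=1 s1=1 clk=1 s0=1 s4=0 s6=1
t19.Δ0 s8=1 s7=0 s5=0 s2=1 s3=1 s1=1 clk=1 s0=1 s4=0 s6=1
t19.Δ1 s8=1 s7=0 s5=0 s2=1 s3=1 s1=1 clk=0 s0=1 s4=0 s6=1

3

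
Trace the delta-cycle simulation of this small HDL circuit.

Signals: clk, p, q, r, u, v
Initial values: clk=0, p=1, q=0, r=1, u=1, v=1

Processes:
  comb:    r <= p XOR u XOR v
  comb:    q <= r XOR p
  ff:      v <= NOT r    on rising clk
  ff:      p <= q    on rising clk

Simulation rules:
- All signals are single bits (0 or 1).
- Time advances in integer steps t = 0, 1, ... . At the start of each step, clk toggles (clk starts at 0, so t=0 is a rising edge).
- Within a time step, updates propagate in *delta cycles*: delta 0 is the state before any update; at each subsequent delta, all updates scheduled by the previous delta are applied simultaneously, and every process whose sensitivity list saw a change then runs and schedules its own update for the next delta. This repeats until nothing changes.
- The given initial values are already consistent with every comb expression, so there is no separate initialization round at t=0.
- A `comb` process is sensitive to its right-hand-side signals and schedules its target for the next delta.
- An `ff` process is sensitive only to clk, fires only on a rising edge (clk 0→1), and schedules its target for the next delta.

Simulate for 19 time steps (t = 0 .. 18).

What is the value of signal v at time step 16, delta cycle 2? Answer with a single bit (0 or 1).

1

t0.Δ0 v=1 u=1 r=1 p=1 q=0 clk=0
t0.Δ1 v=1 u=1 r=1 p=1 q=0 clk=1
t0.Δ2 v=0 u=1 r=1 p=0 q=0 clk=1
t0.Δ3 v=0 u=1 r=1 p=0 q=1 clk=1
t1.Δ0 v=0 u=1 r=1 p=0 q=1 clk=1
t1.Δ1 v=0 u=1 r=1 p=0 q=1 clk=0
t2.Δ0 v=0 u=1 r=1 p=0 q=1 clk=0
t2.Δ1 v=0 u=1 r=1 p=0 q=1 clk=1
t2.Δ2 v=0 u=1 r=1 p=1 q=1 clk=1
t2.Δ3 v=0 u=1 r=0 p=1 q=0 clk=1
t2.Δ4 v=0 u=1 r=0 p=1 q=1 clk=1
t3.Δ0 v=0 u=1 r=0 p=1 q=1 clk=1
t3.Δ1 v=0 u=1 r=0 p=1 q=1 clk=0
t4.Δ0 v=0 u=1 r=0 p=1 q=1 clk=0
t4.Δ1 v=0 u=1 r=0 p=1 q=1 clk=1
t4.Δ2 v=1 u=1 r=0 p=1 q=1 clk=1
t4.Δ3 v=1 u=1 r=1 p=1 q=1 clk=1
t4.Δ4 v=1 u=1 r=1 p=1 q=0 clk=1
t5.Δ0 v=1 u=1 r=1 p=1 q=0 clk=1
t5.Δ1 v=1 u=1 r=1 p=1 q=0 clk=0
t6.Δ0 v=1 u=1 r=1 p=1 q=0 clk=0
t6.Δ1 v=1 u=1 r=1 p=1 q=0 clk=1
t6.Δ2 v=0 u=1 r=1 p=0 q=0 clk=1
t6.Δ3 v=0 u=1 r=1 p=0 q=1 clk=1
t7.Δ0 v=0 u=1 r=1 p=0 q=1 clk=1
t7.Δ1 v=0 u=1 r=1 p=0 q=1 clk=0
t8.Δ0 v=0 u=1 r=1 p=0 q=1 clk=0
t8.Δ1 v=0 u=1 r=1 p=0 q=1 clk=1
t8.Δ2 v=0 u=1 r=1 p=1 q=1 clk=1
t8.Δ3 v=0 u=1 r=0 p=1 q=0 clk=1
t8.Δ4 v=0 u=1 r=0 p=1 q=1 clk=1
t9.Δ0 v=0 u=1 r=0 p=1 q=1 clk=1
t9.Δ1 v=0 u=1 r=0 p=1 q=1 clk=0
t10.Δ0 v=0 u=1 r=0 p=1 q=1 clk=0
t10.Δ1 v=0 u=1 r=0 p=1 q=1 clk=1
t10.Δ2 v=1 u=1 r=0 p=1 q=1 clk=1
t10.Δ3 v=1 u=1 r=1 p=1 q=1 clk=1
t10.Δ4 v=1 u=1 r=1 p=1 q=0 clk=1
t11.Δ0 v=1 u=1 r=1 p=1 q=0 clk=1
t11.Δ1 v=1 u=1 r=1 p=1 q=0 clk=0
t12.Δ0 v=1 u=1 r=1 p=1 q=0 clk=0
t12.Δ1 v=1 u=1 r=1 p=1 q=0 clk=1
t12.Δ2 v=0 u=1 r=1 p=0 q=0 clk=1
t12.Δ3 v=0 u=1 r=1 p=0 q=1 clk=1
t13.Δ0 v=0 u=1 r=1 p=0 q=1 clk=1
t13.Δ1 v=0 u=1 r=1 p=0 q=1 clk=0
t14.Δ0 v=0 u=1 r=1 p=0 q=1 clk=0
t14.Δ1 v=0 u=1 r=1 p=0 q=1 clk=1
t14.Δ2 v=0 u=1 r=1 p=1 q=1 clk=1
t14.Δ3 v=0 u=1 r=0 p=1 q=0 clk=1
t14.Δ4 v=0 u=1 r=0 p=1 q=1 clk=1
t15.Δ0 v=0 u=1 r=0 p=1 q=1 clk=1
t15.Δ1 v=0 u=1 r=0 p=1 q=1 clk=0
t16.Δ0 v=0 u=1 r=0 p=1 q=1 clk=0
t16.Δ1 v=0 u=1 r=0 p=1 q=1 clk=1
t16.Δ2 v=1 u=1 r=0 p=1 q=1 clk=1
t16.Δ3 v=1 u=1 r=1 p=1 q=1 clk=1
t16.Δ4 v=1 u=1 r=1 p=1 q=0 clk=1
t17.Δ0 v=1 u=1 r=1 p=1 q=0 clk=1
t17.Δ1 v=1 u=1 r=1 p=1 q=0 clk=0
t18.Δ0 v=1 u=1 r=1 p=1 q=0 clk=0
t18.Δ1 v=1 u=1 r=1 p=1 q=0 clk=1
t18.Δ2 v=0 u=1 r=1 p=0 q=0 clk=1
t18.Δ3 v=0 u=1 r=1 p=0 q=1 clk=1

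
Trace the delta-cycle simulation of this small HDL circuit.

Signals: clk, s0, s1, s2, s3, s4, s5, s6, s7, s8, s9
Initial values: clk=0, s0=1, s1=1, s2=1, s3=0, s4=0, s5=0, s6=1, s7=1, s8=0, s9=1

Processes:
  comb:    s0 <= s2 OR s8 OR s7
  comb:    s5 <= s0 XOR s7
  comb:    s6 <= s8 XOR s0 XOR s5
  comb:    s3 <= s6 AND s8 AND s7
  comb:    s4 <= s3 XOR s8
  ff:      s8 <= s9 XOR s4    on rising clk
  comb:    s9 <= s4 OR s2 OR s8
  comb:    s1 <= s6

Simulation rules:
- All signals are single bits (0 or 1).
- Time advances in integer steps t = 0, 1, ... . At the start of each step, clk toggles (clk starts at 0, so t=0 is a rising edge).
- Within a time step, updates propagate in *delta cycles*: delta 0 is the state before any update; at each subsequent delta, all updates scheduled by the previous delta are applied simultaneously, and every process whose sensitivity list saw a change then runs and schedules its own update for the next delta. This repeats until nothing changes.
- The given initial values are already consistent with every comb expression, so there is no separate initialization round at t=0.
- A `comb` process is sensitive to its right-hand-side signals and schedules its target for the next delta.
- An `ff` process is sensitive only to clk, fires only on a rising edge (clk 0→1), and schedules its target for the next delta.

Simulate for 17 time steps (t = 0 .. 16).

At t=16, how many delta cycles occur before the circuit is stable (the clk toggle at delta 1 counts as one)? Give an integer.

5

t=0 Δ0: s2=1 s1=1 s4=0 s5=0 s7=1 clk=0 s3=0 s8=0 s6=1 s0=1 s9=1
  Δ1: clk:0→1
  Δ2: s8:0→1
  Δ3: s4:0→1, s3:0→1, s6:1→0
  Δ4: s1:1→0, s4:1→0, s3:1→0
  Δ5: s4:0→1
  (5Δ to stable)
t=1 Δ0: s2=1 s1=0 s4=1 s5=0 s7=1 clk=1 s3=0 s8=1 s6=0 s0=1 s9=1
  Δ1: clk:1→0
  (1Δ to stable)
t=2 Δ0: s2=1 s1=0 s4=1 s5=0 s7=1 clk=0 s3=0 s8=1 s6=0 s0=1 s9=1
  Δ1: clk:0→1
  Δ2: s8:1→0
  Δ3: s4:1→0, s6:0→1
  Δ4: s1:0→1
  (4Δ to stable)
t=3 Δ0: s2=1 s1=1 s4=0 s5=0 s7=1 clk=1 s3=0 s8=0 s6=1 s0=1 s9=1
  Δ1: clk:1→0
  (1Δ to stable)
t=4 Δ0: s2=1 s1=1 s4=0 s5=0 s7=1 clk=0 s3=0 s8=0 s6=1 s0=1 s9=1
  Δ1: clk:0→1
  Δ2: s8:0→1
  Δ3: s4:0→1, s3:0→1, s6:1→0
  Δ4: s1:1→0, s4:1→0, s3:1→0
  Δ5: s4:0→1
  (5Δ to stable)
t=5 Δ0: s2=1 s1=0 s4=1 s5=0 s7=1 clk=1 s3=0 s8=1 s6=0 s0=1 s9=1
  Δ1: clk:1→0
  (1Δ to stable)
t=6 Δ0: s2=1 s1=0 s4=1 s5=0 s7=1 clk=0 s3=0 s8=1 s6=0 s0=1 s9=1
  Δ1: clk:0→1
  Δ2: s8:1→0
  Δ3: s4:1→0, s6:0→1
  Δ4: s1:0→1
  (4Δ to stable)
t=7 Δ0: s2=1 s1=1 s4=0 s5=0 s7=1 clk=1 s3=0 s8=0 s6=1 s0=1 s9=1
  Δ1: clk:1→0
  (1Δ to stable)
t=8 Δ0: s2=1 s1=1 s4=0 s5=0 s7=1 clk=0 s3=0 s8=0 s6=1 s0=1 s9=1
  Δ1: clk:0→1
  Δ2: s8:0→1
  Δ3: s4:0→1, s3:0→1, s6:1→0
  Δ4: s1:1→0, s4:1→0, s3:1→0
  Δ5: s4:0→1
  (5Δ to stable)
t=9 Δ0: s2=1 s1=0 s4=1 s5=0 s7=1 clk=1 s3=0 s8=1 s6=0 s0=1 s9=1
  Δ1: clk:1→0
  (1Δ to stable)
t=10 Δ0: s2=1 s1=0 s4=1 s5=0 s7=1 clk=0 s3=0 s8=1 s6=0 s0=1 s9=1
  Δ1: clk:0→1
  Δ2: s8:1→0
  Δ3: s4:1→0, s6:0→1
  Δ4: s1:0→1
  (4Δ to stable)
t=11 Δ0: s2=1 s1=1 s4=0 s5=0 s7=1 clk=1 s3=0 s8=0 s6=1 s0=1 s9=1
  Δ1: clk:1→0
  (1Δ to stable)
t=12 Δ0: s2=1 s1=1 s4=0 s5=0 s7=1 clk=0 s3=0 s8=0 s6=1 s0=1 s9=1
  Δ1: clk:0→1
  Δ2: s8:0→1
  Δ3: s4:0→1, s3:0→1, s6:1→0
  Δ4: s1:1→0, s4:1→0, s3:1→0
  Δ5: s4:0→1
  (5Δ to stable)
t=13 Δ0: s2=1 s1=0 s4=1 s5=0 s7=1 clk=1 s3=0 s8=1 s6=0 s0=1 s9=1
  Δ1: clk:1→0
  (1Δ to stable)
t=14 Δ0: s2=1 s1=0 s4=1 s5=0 s7=1 clk=0 s3=0 s8=1 s6=0 s0=1 s9=1
  Δ1: clk:0→1
  Δ2: s8:1→0
  Δ3: s4:1→0, s6:0→1
  Δ4: s1:0→1
  (4Δ to stable)
t=15 Δ0: s2=1 s1=1 s4=0 s5=0 s7=1 clk=1 s3=0 s8=0 s6=1 s0=1 s9=1
  Δ1: clk:1→0
  (1Δ to stable)
t=16 Δ0: s2=1 s1=1 s4=0 s5=0 s7=1 clk=0 s3=0 s8=0 s6=1 s0=1 s9=1
  Δ1: clk:0→1
  Δ2: s8:0→1
  Δ3: s4:0→1, s3:0→1, s6:1→0
  Δ4: s1:1→0, s4:1→0, s3:1→0
  Δ5: s4:0→1
  (5Δ to stable)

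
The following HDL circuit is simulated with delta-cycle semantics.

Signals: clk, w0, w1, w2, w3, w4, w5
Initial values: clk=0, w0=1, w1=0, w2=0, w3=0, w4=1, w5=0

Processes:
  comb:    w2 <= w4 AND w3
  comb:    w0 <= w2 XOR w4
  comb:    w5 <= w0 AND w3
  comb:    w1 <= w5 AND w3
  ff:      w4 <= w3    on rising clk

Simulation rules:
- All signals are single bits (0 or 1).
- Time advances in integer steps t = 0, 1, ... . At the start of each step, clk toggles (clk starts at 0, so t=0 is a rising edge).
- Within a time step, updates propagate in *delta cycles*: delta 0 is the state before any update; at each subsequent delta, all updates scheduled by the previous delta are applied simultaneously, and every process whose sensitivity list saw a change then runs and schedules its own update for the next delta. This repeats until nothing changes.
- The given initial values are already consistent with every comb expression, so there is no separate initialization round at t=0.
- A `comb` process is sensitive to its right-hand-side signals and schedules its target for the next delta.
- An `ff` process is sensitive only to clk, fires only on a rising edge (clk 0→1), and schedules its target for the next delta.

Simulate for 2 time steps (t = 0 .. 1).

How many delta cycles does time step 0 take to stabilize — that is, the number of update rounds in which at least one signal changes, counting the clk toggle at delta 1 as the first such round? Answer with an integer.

3

t=0 Δ0: w0=1 w3=0 w2=0 clk=0 w1=0 w5=0 w4=1
  Δ1: clk:0→1
  Δ2: w4:1→0
  Δ3: w0:1→0
  (3Δ to stable)
t=1 Δ0: w0=0 w3=0 w2=0 clk=1 w1=0 w5=0 w4=0
  Δ1: clk:1→0
  (1Δ to stable)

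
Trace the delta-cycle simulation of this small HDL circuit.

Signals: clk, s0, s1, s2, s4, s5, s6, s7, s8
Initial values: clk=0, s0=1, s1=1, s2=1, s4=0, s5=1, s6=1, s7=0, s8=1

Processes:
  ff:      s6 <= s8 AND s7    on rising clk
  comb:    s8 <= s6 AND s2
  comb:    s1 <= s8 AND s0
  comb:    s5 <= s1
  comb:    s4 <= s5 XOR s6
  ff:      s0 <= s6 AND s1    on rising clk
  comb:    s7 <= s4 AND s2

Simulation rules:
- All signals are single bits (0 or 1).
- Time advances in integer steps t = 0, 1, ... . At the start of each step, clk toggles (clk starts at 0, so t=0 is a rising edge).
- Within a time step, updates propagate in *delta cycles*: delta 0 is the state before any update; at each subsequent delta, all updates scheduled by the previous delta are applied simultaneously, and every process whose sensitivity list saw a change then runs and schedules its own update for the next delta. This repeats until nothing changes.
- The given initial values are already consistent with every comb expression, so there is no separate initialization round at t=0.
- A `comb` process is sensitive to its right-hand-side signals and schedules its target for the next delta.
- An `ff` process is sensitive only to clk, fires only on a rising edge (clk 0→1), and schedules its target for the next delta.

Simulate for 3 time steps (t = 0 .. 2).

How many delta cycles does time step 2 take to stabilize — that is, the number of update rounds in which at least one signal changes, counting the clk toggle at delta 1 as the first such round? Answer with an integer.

2

[bits: s1,s7,clk,s8,s6,s2,s5,s0,s4]
t=0: Δ0=100111110 Δ1=101111110 Δ2=101101110 Δ3=101001111 Δ4=011001111 Δ5=011001011 Δ6=011001010 Δ7=001001010 | 7Δ
t=1: Δ0=001001010 Δ1=000001010 | 1Δ
t=2: Δ0=000001010 Δ1=001001010 Δ2=001001000 | 2Δ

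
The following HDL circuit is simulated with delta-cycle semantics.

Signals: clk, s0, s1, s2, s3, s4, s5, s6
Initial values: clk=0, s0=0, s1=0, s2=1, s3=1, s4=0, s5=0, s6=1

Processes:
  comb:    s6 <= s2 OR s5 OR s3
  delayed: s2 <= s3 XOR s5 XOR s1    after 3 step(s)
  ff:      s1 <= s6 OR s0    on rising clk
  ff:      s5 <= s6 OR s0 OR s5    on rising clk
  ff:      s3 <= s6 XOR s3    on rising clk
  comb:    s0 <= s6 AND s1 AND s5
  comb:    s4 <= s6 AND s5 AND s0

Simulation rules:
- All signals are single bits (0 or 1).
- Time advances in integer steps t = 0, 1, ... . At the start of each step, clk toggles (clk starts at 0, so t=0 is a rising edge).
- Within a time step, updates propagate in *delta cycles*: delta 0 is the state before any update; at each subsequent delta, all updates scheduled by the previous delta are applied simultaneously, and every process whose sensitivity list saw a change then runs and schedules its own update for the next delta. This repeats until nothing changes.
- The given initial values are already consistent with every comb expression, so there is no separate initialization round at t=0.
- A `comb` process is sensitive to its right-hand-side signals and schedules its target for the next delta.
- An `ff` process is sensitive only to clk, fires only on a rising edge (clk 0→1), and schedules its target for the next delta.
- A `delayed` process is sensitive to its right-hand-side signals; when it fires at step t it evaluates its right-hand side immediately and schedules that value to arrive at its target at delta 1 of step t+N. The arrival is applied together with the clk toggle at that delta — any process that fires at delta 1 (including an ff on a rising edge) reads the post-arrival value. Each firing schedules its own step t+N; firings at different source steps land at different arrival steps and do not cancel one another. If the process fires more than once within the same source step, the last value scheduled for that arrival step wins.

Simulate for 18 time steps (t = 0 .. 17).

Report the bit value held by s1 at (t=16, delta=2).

t=0 Δ0: s1=0 s4=0 s5=0 s2=1 s3=1 clk=0 s0=0 s6=1
  Δ1: clk:0→1
  Δ2: s1:0→1, s5:0→1, s3:1→0
  Δ3: s0:0→1
  Δ4: s4:0→1
  (4Δ to stable)
t=1 Δ0: s1=1 s4=1 s5=1 s2=1 s3=0 clk=1 s0=1 s6=1
  Δ1: clk:1→0
  (1Δ to stable)
t=2 Δ0: s1=1 s4=1 s5=1 s2=1 s3=0 clk=0 s0=1 s6=1
  Δ1: clk:0→1
  Δ2: s3:0→1
  (2Δ to stable)
t=3 Δ0: s1=1 s4=1 s5=1 s2=1 s3=1 clk=1 s0=1 s6=1
  Δ1: s2:1→0, clk:1→0
  (1Δ to stable)
t=4 Δ0: s1=1 s4=1 s5=1 s2=0 s3=1 clk=0 s0=1 s6=1
  Δ1: clk:0→1
  Δ2: s3:1→0
  (2Δ to stable)
t=5 Δ0: s1=1 s4=1 s5=1 s2=0 s3=0 clk=1 s0=1 s6=1
  Δ1: s2:0→1, clk:1→0
  (1Δ to stable)
t=6 Δ0: s1=1 s4=1 s5=1 s2=1 s3=0 clk=0 s0=1 s6=1
  Δ1: clk:0→1
  Δ2: s3:0→1
  (2Δ to stable)
t=7 Δ0: s1=1 s4=1 s5=1 s2=1 s3=1 clk=1 s0=1 s6=1
  Δ1: s2:1→0, clk:1→0
  (1Δ to stable)
t=8 Δ0: s1=1 s4=1 s5=1 s2=0 s3=1 clk=0 s0=1 s6=1
  Δ1: clk:0→1
  Δ2: s3:1→0
  (2Δ to stable)
t=9 Δ0: s1=1 s4=1 s5=1 s2=0 s3=0 clk=1 s0=1 s6=1
  Δ1: s2:0→1, clk:1→0
  (1Δ to stable)
t=10 Δ0: s1=1 s4=1 s5=1 s2=1 s3=0 clk=0 s0=1 s6=1
  Δ1: clk:0→1
  Δ2: s3:0→1
  (2Δ to stable)
t=11 Δ0: s1=1 s4=1 s5=1 s2=1 s3=1 clk=1 s0=1 s6=1
  Δ1: s2:1→0, clk:1→0
  (1Δ to stable)
t=12 Δ0: s1=1 s4=1 s5=1 s2=0 s3=1 clk=0 s0=1 s6=1
  Δ1: clk:0→1
  Δ2: s3:1→0
  (2Δ to stable)
t=13 Δ0: s1=1 s4=1 s5=1 s2=0 s3=0 clk=1 s0=1 s6=1
  Δ1: s2:0→1, clk:1→0
  (1Δ to stable)
t=14 Δ0: s1=1 s4=1 s5=1 s2=1 s3=0 clk=0 s0=1 s6=1
  Δ1: clk:0→1
  Δ2: s3:0→1
  (2Δ to stable)
t=15 Δ0: s1=1 s4=1 s5=1 s2=1 s3=1 clk=1 s0=1 s6=1
  Δ1: s2:1→0, clk:1→0
  (1Δ to stable)
t=16 Δ0: s1=1 s4=1 s5=1 s2=0 s3=1 clk=0 s0=1 s6=1
  Δ1: clk:0→1
  Δ2: s3:1→0
  (2Δ to stable)
t=17 Δ0: s1=1 s4=1 s5=1 s2=0 s3=0 clk=1 s0=1 s6=1
  Δ1: s2:0→1, clk:1→0
  (1Δ to stable)

1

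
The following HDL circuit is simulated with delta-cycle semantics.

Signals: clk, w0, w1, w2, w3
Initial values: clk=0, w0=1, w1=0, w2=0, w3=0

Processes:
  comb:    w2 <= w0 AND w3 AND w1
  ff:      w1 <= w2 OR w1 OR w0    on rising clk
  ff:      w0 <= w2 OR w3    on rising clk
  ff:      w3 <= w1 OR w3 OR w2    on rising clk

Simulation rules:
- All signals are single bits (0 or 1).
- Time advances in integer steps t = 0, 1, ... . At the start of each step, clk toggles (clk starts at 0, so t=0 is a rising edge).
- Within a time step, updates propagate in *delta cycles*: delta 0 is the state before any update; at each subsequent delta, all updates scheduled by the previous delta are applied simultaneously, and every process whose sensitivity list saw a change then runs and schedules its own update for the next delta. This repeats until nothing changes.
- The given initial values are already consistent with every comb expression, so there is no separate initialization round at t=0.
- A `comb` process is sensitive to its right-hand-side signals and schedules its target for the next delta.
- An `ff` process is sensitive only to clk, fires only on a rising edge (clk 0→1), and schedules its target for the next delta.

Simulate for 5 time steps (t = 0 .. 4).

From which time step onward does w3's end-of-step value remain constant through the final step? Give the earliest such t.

t=0 Δ0: w2=0 w3=0 w0=1 w1=0 clk=0
  Δ1: clk:0→1
  Δ2: w0:1→0, w1:0→1
  (2Δ to stable)
t=1 Δ0: w2=0 w3=0 w0=0 w1=1 clk=1
  Δ1: clk:1→0
  (1Δ to stable)
t=2 Δ0: w2=0 w3=0 w0=0 w1=1 clk=0
  Δ1: clk:0→1
  Δ2: w3:0→1
  (2Δ to stable)
t=3 Δ0: w2=0 w3=1 w0=0 w1=1 clk=1
  Δ1: clk:1→0
  (1Δ to stable)
t=4 Δ0: w2=0 w3=1 w0=0 w1=1 clk=0
  Δ1: clk:0→1
  Δ2: w0:0→1
  Δ3: w2:0→1
  (3Δ to stable)

2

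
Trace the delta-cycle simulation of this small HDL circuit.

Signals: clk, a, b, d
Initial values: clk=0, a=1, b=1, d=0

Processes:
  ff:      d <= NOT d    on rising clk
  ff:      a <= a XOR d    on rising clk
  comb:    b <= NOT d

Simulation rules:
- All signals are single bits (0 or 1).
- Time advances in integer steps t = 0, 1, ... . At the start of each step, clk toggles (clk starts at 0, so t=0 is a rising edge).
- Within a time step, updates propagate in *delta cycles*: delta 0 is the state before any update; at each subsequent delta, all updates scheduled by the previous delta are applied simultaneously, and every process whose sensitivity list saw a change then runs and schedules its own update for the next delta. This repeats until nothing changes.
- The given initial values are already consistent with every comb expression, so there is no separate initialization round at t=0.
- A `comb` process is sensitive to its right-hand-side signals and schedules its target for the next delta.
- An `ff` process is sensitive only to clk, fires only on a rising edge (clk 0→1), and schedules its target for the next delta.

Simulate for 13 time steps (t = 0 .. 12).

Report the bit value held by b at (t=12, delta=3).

0

t=0 Δ0: a=1 clk=0 b=1 d=0
  Δ1: clk:0→1
  Δ2: d:0→1
  Δ3: b:1→0
  (3Δ to stable)
t=1 Δ0: a=1 clk=1 b=0 d=1
  Δ1: clk:1→0
  (1Δ to stable)
t=2 Δ0: a=1 clk=0 b=0 d=1
  Δ1: clk:0→1
  Δ2: a:1→0, d:1→0
  Δ3: b:0→1
  (3Δ to stable)
t=3 Δ0: a=0 clk=1 b=1 d=0
  Δ1: clk:1→0
  (1Δ to stable)
t=4 Δ0: a=0 clk=0 b=1 d=0
  Δ1: clk:0→1
  Δ2: d:0→1
  Δ3: b:1→0
  (3Δ to stable)
t=5 Δ0: a=0 clk=1 b=0 d=1
  Δ1: clk:1→0
  (1Δ to stable)
t=6 Δ0: a=0 clk=0 b=0 d=1
  Δ1: clk:0→1
  Δ2: a:0→1, d:1→0
  Δ3: b:0→1
  (3Δ to stable)
t=7 Δ0: a=1 clk=1 b=1 d=0
  Δ1: clk:1→0
  (1Δ to stable)
t=8 Δ0: a=1 clk=0 b=1 d=0
  Δ1: clk:0→1
  Δ2: d:0→1
  Δ3: b:1→0
  (3Δ to stable)
t=9 Δ0: a=1 clk=1 b=0 d=1
  Δ1: clk:1→0
  (1Δ to stable)
t=10 Δ0: a=1 clk=0 b=0 d=1
  Δ1: clk:0→1
  Δ2: a:1→0, d:1→0
  Δ3: b:0→1
  (3Δ to stable)
t=11 Δ0: a=0 clk=1 b=1 d=0
  Δ1: clk:1→0
  (1Δ to stable)
t=12 Δ0: a=0 clk=0 b=1 d=0
  Δ1: clk:0→1
  Δ2: d:0→1
  Δ3: b:1→0
  (3Δ to stable)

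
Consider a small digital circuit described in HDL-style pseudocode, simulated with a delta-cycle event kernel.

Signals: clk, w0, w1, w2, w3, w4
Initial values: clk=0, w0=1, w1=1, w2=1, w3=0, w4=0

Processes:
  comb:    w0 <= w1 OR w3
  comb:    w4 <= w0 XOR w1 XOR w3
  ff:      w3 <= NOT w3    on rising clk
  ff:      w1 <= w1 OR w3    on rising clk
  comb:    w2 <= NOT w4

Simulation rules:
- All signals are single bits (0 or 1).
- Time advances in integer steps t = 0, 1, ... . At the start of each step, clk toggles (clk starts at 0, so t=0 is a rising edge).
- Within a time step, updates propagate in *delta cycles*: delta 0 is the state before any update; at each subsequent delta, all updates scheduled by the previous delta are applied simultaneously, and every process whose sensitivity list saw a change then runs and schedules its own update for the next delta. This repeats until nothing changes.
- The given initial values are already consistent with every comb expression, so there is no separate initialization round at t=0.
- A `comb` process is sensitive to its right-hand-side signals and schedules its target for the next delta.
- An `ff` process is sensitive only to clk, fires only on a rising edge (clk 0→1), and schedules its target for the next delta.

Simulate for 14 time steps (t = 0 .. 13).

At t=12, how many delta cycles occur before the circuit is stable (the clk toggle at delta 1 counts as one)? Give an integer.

4

t=0 Δ0: w3=0 w1=1 w0=1 w2=1 clk=0 w4=0
  Δ1: clk:0→1
  Δ2: w3:0→1
  Δ3: w4:0→1
  Δ4: w2:1→0
  (4Δ to stable)
t=1 Δ0: w3=1 w1=1 w0=1 w2=0 clk=1 w4=1
  Δ1: clk:1→0
  (1Δ to stable)
t=2 Δ0: w3=1 w1=1 w0=1 w2=0 clk=0 w4=1
  Δ1: clk:0→1
  Δ2: w3:1→0
  Δ3: w4:1→0
  Δ4: w2:0→1
  (4Δ to stable)
t=3 Δ0: w3=0 w1=1 w0=1 w2=1 clk=1 w4=0
  Δ1: clk:1→0
  (1Δ to stable)
t=4 Δ0: w3=0 w1=1 w0=1 w2=1 clk=0 w4=0
  Δ1: clk:0→1
  Δ2: w3:0→1
  Δ3: w4:0→1
  Δ4: w2:1→0
  (4Δ to stable)
t=5 Δ0: w3=1 w1=1 w0=1 w2=0 clk=1 w4=1
  Δ1: clk:1→0
  (1Δ to stable)
t=6 Δ0: w3=1 w1=1 w0=1 w2=0 clk=0 w4=1
  Δ1: clk:0→1
  Δ2: w3:1→0
  Δ3: w4:1→0
  Δ4: w2:0→1
  (4Δ to stable)
t=7 Δ0: w3=0 w1=1 w0=1 w2=1 clk=1 w4=0
  Δ1: clk:1→0
  (1Δ to stable)
t=8 Δ0: w3=0 w1=1 w0=1 w2=1 clk=0 w4=0
  Δ1: clk:0→1
  Δ2: w3:0→1
  Δ3: w4:0→1
  Δ4: w2:1→0
  (4Δ to stable)
t=9 Δ0: w3=1 w1=1 w0=1 w2=0 clk=1 w4=1
  Δ1: clk:1→0
  (1Δ to stable)
t=10 Δ0: w3=1 w1=1 w0=1 w2=0 clk=0 w4=1
  Δ1: clk:0→1
  Δ2: w3:1→0
  Δ3: w4:1→0
  Δ4: w2:0→1
  (4Δ to stable)
t=11 Δ0: w3=0 w1=1 w0=1 w2=1 clk=1 w4=0
  Δ1: clk:1→0
  (1Δ to stable)
t=12 Δ0: w3=0 w1=1 w0=1 w2=1 clk=0 w4=0
  Δ1: clk:0→1
  Δ2: w3:0→1
  Δ3: w4:0→1
  Δ4: w2:1→0
  (4Δ to stable)
t=13 Δ0: w3=1 w1=1 w0=1 w2=0 clk=1 w4=1
  Δ1: clk:1→0
  (1Δ to stable)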